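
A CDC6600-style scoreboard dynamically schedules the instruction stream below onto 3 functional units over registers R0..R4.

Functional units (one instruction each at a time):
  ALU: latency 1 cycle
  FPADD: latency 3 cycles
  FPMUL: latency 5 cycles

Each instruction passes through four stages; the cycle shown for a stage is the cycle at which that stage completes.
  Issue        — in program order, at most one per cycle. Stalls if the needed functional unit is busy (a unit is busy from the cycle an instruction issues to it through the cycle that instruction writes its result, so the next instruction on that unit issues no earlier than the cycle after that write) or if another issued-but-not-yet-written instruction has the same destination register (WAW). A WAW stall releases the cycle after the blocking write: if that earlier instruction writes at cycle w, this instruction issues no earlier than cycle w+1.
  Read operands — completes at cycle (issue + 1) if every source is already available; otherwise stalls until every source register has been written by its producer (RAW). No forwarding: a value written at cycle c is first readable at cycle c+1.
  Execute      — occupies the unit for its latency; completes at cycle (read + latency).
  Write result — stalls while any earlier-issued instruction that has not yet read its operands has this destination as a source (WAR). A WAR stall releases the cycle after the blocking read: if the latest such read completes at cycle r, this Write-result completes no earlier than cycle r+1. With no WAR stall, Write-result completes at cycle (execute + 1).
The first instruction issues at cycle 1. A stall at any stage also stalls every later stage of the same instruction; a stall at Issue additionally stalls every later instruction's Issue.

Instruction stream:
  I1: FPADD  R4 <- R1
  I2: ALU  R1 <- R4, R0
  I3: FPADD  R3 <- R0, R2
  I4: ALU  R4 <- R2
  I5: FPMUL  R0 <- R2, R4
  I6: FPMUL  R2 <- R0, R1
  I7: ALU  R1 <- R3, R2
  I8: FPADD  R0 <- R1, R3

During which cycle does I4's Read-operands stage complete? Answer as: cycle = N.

cycle = 11

I1: IS=1 RO=2 EX=5 WR=6
I2: IS=2 RO=7 EX=8 WR=9  [RAW R4: wait I1 write@6]
I3: IS=7 RO=8 EX=11 WR=12  [struct: FPADD busy until I1 writes@6]
I4: IS=10 RO=11 EX=12 WR=13  [struct: ALU busy until I2 writes@9]
I5: IS=11 RO=14 EX=19 WR=20  [RAW R4: wait I4 write@13]
I6: IS=21 RO=22 EX=27 WR=28  [struct: FPMUL busy until I5 writes@20]
I7: IS=22 RO=29 EX=30 WR=31  [RAW R2: wait I6 write@28]
I8: IS=23 RO=32 EX=35 WR=36  [RAW R1: wait I7 write@31]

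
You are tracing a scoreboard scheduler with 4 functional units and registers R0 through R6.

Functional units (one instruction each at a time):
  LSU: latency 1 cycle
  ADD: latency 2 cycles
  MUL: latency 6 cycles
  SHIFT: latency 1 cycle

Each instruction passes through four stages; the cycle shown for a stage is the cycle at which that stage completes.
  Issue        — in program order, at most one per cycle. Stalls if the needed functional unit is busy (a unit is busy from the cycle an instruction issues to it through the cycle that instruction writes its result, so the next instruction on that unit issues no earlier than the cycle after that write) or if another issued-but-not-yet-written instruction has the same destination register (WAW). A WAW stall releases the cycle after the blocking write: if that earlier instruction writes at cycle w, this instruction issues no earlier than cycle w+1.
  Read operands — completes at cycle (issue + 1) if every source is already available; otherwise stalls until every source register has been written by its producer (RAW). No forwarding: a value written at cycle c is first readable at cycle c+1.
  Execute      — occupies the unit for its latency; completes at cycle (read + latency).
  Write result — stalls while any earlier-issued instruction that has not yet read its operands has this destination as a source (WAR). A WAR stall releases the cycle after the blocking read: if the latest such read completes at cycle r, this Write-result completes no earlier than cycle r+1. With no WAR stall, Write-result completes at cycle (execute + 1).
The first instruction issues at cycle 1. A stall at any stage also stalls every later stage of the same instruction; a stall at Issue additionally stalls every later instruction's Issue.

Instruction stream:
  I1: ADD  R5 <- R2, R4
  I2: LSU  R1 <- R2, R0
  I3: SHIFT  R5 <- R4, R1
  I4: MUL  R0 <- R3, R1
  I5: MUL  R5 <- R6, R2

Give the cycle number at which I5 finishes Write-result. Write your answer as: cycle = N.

t=1  I1→ADD
t=2  I1 RO; I2→LSU
t=3  I2 RO
t=4  I1 EX; I2 EX
t=5  I1 WR R5; I2 WR R1
t=6  I3→SHIFT
t=7  I3 RO; I4→MUL
t=8  I3 EX; I4 RO
t=9  I3 WR R5
t=14  I4 EX
t=15  I4 WR R0
t=16  I5→MUL
t=17  I5 RO
t=23  I5 EX
t=24  I5 WR R5

cycle = 24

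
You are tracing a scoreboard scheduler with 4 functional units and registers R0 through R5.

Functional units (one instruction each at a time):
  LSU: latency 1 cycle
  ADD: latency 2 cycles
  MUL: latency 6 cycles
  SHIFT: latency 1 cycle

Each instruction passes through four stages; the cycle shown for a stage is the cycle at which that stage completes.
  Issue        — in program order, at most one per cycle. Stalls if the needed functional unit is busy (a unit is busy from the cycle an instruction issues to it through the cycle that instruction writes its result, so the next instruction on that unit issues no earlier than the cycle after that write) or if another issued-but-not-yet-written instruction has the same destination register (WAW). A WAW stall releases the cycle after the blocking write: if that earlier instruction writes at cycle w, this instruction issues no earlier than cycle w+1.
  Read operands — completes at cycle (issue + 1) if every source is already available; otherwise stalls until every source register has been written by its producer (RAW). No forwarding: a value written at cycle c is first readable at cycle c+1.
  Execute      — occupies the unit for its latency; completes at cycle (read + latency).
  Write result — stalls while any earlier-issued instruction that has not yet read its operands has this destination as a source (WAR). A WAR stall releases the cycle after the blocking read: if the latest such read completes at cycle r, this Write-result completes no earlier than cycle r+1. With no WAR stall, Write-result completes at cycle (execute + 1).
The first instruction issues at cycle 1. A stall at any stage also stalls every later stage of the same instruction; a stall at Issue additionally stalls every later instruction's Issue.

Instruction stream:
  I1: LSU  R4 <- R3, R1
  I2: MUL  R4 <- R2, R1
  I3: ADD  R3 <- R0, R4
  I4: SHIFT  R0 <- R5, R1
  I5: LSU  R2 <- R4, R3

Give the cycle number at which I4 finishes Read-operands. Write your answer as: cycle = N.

[I1] 1/2/3/4
[I2] 5/6/12/13  (WAW R4: wait I1 write@4)
[I3] 6/14/16/17  (RAW R4: wait I2 write@13)
[I4] 7/8/9/15  (WAR R0: wait I3 read@14)
[I5] 8/18/19/20  (RAW R3: wait I3 write@17)

cycle = 8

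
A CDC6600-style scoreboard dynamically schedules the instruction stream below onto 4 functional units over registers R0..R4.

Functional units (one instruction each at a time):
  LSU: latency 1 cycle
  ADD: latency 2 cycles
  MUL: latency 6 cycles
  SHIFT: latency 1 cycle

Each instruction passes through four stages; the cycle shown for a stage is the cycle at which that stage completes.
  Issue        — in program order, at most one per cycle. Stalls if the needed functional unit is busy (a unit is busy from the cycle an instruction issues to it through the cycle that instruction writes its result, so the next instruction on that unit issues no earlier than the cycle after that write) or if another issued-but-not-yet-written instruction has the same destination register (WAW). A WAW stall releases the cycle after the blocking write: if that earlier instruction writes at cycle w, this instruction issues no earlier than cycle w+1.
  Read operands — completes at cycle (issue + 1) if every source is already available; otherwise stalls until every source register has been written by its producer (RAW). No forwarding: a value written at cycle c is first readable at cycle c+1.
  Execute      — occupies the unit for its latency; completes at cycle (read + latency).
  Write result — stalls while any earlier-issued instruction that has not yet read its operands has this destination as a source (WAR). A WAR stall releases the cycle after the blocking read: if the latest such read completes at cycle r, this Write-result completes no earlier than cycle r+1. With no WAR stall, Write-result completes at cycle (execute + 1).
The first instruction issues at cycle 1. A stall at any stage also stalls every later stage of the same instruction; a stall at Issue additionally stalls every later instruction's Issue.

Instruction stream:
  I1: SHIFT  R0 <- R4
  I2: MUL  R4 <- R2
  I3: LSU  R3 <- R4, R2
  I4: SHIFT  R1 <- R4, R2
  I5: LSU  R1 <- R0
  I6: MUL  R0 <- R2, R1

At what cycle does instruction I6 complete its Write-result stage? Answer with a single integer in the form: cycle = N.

[I1] 1/2/3/4
[I2] 2/3/9/10
[I3] 3/11/12/13  (RAW R4: wait I2 write@10)
[I4] 5/11/12/13  (struct: SHIFT busy until I1 writes@4; RAW R4: wait I2 write@10)
[I5] 14/15/16/17  (WAW R1: wait I4 write@13)
[I6] 15/18/24/25  (RAW R1: wait I5 write@17)

cycle = 25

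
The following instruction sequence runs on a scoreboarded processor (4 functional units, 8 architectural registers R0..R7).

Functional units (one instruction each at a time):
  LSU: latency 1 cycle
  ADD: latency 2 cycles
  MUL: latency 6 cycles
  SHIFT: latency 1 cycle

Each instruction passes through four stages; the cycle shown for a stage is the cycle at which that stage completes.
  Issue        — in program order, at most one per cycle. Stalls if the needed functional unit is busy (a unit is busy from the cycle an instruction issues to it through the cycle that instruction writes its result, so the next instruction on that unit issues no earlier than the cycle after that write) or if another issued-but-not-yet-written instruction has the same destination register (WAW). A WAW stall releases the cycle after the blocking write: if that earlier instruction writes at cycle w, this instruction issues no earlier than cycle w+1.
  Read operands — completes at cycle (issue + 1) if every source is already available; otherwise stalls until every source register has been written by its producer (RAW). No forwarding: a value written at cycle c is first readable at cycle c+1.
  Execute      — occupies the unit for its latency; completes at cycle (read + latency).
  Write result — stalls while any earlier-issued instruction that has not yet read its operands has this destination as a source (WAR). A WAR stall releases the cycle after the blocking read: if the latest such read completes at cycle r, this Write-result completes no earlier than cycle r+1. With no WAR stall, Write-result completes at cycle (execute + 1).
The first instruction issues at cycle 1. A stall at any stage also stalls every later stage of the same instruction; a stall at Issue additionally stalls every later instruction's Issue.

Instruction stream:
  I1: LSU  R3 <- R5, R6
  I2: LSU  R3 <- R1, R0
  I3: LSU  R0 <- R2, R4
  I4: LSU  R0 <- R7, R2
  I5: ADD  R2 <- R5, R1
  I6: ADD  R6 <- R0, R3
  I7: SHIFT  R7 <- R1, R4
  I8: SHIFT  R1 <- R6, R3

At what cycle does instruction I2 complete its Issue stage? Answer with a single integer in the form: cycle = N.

cycle = 5

[I1] 1/2/3/4
[I2] 5/6/7/8  (struct: LSU busy until I1 writes@4)
[I3] 9/10/11/12  (struct: LSU busy until I2 writes@8)
[I4] 13/14/15/16  (struct: LSU busy until I3 writes@12)
[I5] 14/15/17/18
[I6] 19/20/22/23  (struct: ADD busy until I5 writes@18)
[I7] 20/21/22/23
[I8] 24/25/26/27  (struct: SHIFT busy until I7 writes@23)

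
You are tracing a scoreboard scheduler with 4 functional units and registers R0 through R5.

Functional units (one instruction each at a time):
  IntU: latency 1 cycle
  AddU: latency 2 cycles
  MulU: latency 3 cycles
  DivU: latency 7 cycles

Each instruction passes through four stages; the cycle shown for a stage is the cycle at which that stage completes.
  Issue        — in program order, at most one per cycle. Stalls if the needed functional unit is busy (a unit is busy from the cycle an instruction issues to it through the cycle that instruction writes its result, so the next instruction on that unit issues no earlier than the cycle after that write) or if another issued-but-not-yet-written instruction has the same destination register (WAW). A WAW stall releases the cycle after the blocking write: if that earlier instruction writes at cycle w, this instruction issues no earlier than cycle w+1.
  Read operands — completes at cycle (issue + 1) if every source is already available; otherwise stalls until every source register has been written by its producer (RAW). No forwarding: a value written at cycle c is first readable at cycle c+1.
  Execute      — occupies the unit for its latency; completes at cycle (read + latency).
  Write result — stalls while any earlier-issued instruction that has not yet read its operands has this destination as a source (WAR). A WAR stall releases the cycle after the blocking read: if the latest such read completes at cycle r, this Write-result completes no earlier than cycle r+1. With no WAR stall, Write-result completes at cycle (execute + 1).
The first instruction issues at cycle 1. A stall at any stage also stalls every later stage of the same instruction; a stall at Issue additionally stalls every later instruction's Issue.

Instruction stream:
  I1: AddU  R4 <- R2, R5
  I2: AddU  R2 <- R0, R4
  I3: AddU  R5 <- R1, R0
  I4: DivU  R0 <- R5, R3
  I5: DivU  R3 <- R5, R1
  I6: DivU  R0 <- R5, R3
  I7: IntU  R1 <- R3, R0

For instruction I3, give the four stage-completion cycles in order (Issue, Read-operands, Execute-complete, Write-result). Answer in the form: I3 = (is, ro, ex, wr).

I1: IS=1 RO=2 EX=4 WR=5
I2: IS=6 RO=7 EX=9 WR=10  [struct: AddU busy until I1 writes@5]
I3: IS=11 RO=12 EX=14 WR=15  [struct: AddU busy until I2 writes@10]
I4: IS=12 RO=16 EX=23 WR=24  [RAW R5: wait I3 write@15]
I5: IS=25 RO=26 EX=33 WR=34  [struct: DivU busy until I4 writes@24]
I6: IS=35 RO=36 EX=43 WR=44  [struct: DivU busy until I5 writes@34]
I7: IS=36 RO=45 EX=46 WR=47  [RAW R0: wait I6 write@44]

I3 = (11, 12, 14, 15)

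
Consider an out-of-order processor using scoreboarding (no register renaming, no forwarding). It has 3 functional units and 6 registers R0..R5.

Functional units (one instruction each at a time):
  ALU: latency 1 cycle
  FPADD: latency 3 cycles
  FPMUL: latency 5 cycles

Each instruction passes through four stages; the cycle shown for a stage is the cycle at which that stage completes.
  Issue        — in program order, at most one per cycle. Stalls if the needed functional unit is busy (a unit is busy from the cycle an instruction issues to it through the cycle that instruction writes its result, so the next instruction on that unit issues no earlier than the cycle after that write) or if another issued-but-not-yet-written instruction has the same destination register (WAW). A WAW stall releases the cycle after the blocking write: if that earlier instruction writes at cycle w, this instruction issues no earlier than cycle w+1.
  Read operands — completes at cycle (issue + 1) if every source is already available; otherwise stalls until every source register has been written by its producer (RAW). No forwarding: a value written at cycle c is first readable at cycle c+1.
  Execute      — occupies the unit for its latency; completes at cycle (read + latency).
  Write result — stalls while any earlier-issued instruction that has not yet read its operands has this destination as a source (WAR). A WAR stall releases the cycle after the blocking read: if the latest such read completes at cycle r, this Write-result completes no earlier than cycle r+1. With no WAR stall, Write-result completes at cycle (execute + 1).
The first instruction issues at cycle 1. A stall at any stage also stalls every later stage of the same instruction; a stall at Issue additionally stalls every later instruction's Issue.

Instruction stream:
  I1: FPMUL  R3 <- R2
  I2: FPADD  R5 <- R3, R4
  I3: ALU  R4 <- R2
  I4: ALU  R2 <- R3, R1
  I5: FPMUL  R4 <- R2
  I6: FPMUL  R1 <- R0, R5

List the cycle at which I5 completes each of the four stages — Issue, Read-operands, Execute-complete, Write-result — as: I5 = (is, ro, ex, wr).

1) issue 1, read 2, done 7, write 8
2) issue 2, read 9, done 12, write 13  <RAW R3: wait I1 write@8>
3) issue 3, read 4, done 5, write 10  <WAR R4: wait I2 read@9>
4) issue 11, read 12, done 13, write 14  <struct: ALU busy until I3 writes@10>
5) issue 12, read 15, done 20, write 21  <RAW R2: wait I4 write@14>
6) issue 22, read 23, done 28, write 29  <struct: FPMUL busy until I5 writes@21>

I5 = (12, 15, 20, 21)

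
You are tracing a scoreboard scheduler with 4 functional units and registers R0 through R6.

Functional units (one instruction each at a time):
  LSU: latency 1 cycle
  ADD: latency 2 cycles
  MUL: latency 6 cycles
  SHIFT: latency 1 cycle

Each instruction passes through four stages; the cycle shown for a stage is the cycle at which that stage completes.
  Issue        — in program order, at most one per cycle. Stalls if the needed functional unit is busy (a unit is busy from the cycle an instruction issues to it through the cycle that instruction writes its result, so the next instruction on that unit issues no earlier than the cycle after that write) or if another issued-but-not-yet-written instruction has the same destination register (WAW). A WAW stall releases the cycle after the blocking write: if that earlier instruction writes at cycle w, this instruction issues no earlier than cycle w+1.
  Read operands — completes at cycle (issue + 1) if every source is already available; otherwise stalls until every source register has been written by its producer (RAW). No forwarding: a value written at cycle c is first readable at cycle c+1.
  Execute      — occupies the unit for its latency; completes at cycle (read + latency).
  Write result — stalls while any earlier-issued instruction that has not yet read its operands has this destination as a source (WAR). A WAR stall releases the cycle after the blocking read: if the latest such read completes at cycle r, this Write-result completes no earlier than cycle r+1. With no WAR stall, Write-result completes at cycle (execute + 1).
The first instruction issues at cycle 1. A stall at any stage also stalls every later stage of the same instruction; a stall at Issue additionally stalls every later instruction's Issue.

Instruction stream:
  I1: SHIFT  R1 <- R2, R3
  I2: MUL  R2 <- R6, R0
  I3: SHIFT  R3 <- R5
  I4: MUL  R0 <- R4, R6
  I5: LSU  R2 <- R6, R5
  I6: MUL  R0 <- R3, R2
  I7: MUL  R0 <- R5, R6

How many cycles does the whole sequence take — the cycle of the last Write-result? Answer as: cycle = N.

cycle = 37

c1: issue I1 (SHIFT)
c2: I1 read-ops; issue I2 (MUL)
c3: I1 finished on SHIFT; I2 read-ops
c4: I1→R1
c5: issue I3 (SHIFT)
c6: I3 read-ops
c7: I3 finished on SHIFT
c8: I3→R3
c9: I2 finished on MUL
c10: I2→R2
c11: issue I4 (MUL)
c12: I4 read-ops; issue I5 (LSU)
c13: I5 read-ops
c14: I5 finished on LSU
c15: I5→R2
c18: I4 finished on MUL
c19: I4→R0
c20: issue I6 (MUL)
c21: I6 read-ops
c27: I6 finished on MUL
c28: I6→R0
c29: issue I7 (MUL)
c30: I7 read-ops
c36: I7 finished on MUL
c37: I7→R0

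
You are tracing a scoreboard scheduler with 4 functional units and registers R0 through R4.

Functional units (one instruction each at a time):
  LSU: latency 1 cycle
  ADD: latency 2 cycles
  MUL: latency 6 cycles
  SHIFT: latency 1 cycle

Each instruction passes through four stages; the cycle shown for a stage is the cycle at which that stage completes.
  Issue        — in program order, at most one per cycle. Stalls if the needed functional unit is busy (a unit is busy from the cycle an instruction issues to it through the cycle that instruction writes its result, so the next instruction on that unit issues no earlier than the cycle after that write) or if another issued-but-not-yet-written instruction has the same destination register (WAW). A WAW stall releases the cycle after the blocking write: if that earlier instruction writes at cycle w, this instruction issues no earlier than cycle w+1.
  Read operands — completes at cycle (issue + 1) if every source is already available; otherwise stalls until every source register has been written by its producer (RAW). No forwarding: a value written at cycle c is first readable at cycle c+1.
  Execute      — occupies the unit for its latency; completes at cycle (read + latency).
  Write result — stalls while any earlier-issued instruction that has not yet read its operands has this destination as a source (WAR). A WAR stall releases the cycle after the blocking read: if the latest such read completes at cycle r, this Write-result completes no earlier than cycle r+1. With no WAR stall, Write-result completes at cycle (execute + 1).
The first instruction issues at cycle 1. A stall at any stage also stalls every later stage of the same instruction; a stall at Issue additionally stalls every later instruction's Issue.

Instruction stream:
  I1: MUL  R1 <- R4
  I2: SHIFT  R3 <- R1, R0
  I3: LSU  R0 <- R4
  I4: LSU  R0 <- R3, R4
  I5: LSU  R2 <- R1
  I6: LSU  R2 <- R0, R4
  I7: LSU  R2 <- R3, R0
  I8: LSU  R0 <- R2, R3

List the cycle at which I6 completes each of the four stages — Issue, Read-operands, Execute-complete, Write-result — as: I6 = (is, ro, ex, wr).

t=1  I1→MUL
t=2  I1 RO; I2→SHIFT
t=3  I3→LSU
t=4  I3 RO
t=5  I3 EX
t=8  I1 EX
t=9  I1 WR R1
t=10  I2 RO
t=11  I2 EX; I3 WR R0
t=12  I2 WR R3; I4→LSU
t=13  I4 RO
t=14  I4 EX
t=15  I4 WR R0
t=16  I5→LSU
t=17  I5 RO
t=18  I5 EX
t=19  I5 WR R2
t=20  I6→LSU
t=21  I6 RO
t=22  I6 EX
t=23  I6 WR R2
t=24  I7→LSU
t=25  I7 RO
t=26  I7 EX
t=27  I7 WR R2
t=28  I8→LSU
t=29  I8 RO
t=30  I8 EX
t=31  I8 WR R0

I6 = (20, 21, 22, 23)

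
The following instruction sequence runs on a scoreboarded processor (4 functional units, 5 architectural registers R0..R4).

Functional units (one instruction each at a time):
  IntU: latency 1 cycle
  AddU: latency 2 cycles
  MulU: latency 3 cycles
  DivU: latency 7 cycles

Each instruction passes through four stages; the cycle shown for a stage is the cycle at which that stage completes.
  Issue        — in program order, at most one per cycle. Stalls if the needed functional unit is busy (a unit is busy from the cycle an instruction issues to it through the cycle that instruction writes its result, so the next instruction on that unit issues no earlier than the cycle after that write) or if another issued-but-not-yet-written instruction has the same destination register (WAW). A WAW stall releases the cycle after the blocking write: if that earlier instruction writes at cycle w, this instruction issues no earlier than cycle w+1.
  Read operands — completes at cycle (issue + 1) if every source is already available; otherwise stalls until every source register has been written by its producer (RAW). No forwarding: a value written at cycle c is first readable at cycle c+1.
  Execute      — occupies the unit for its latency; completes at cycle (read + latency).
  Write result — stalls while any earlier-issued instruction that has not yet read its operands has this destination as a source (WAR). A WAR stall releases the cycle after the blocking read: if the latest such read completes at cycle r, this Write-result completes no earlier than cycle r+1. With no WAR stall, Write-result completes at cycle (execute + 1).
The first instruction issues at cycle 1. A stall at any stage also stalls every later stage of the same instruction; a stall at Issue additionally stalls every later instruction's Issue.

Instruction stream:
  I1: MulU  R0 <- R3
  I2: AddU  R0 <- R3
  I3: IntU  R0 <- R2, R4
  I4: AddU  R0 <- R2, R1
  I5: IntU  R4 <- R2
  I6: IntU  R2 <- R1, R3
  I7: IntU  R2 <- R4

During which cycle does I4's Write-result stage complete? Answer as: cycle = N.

cycle = 20

c1: I1→MulU
c2: I1 RO
c5: I1 EX
c6: I1 WR R0
c7: I2→AddU
c8: I2 RO
c10: I2 EX
c11: I2 WR R0
c12: I3→IntU
c13: I3 RO
c14: I3 EX
c15: I3 WR R0
c16: I4→AddU
c17: I4 RO · I5→IntU
c18: I5 RO
c19: I4 EX · I5 EX
c20: I4 WR R0 · I5 WR R4
c21: I6→IntU
c22: I6 RO
c23: I6 EX
c24: I6 WR R2
c25: I7→IntU
c26: I7 RO
c27: I7 EX
c28: I7 WR R2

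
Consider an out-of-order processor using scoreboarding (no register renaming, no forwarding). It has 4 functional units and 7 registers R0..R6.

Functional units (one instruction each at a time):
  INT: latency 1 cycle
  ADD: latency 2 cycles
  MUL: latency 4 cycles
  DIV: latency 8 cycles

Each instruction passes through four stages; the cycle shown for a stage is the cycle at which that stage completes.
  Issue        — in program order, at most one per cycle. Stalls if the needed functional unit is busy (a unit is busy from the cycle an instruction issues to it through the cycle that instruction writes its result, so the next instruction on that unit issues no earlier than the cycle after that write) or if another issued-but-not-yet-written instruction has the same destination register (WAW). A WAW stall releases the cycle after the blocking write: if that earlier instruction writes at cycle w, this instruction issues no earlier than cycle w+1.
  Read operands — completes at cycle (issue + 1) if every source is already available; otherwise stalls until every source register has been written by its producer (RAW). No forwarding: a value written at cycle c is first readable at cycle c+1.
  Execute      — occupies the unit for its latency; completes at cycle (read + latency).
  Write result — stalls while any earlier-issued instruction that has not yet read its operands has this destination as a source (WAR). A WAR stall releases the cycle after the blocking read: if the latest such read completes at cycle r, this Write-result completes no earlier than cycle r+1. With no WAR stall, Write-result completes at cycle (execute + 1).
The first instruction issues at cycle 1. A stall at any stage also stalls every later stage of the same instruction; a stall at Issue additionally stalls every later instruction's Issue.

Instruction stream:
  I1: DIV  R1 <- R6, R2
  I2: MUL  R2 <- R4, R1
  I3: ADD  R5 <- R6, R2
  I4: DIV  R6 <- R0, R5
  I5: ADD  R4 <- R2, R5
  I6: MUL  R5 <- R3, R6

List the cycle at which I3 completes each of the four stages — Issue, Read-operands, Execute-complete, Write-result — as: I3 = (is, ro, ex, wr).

I3 = (3, 18, 20, 21)

[I1] 1/2/10/11
[I2] 2/12/16/17  (RAW R1: wait I1 write@11)
[I3] 3/18/20/21  (RAW R2: wait I2 write@17)
[I4] 12/22/30/31  (struct: DIV busy until I1 writes@11; RAW R5: wait I3 write@21)
[I5] 22/23/25/26  (struct: ADD busy until I3 writes@21)
[I6] 23/32/36/37  (RAW R6: wait I4 write@31)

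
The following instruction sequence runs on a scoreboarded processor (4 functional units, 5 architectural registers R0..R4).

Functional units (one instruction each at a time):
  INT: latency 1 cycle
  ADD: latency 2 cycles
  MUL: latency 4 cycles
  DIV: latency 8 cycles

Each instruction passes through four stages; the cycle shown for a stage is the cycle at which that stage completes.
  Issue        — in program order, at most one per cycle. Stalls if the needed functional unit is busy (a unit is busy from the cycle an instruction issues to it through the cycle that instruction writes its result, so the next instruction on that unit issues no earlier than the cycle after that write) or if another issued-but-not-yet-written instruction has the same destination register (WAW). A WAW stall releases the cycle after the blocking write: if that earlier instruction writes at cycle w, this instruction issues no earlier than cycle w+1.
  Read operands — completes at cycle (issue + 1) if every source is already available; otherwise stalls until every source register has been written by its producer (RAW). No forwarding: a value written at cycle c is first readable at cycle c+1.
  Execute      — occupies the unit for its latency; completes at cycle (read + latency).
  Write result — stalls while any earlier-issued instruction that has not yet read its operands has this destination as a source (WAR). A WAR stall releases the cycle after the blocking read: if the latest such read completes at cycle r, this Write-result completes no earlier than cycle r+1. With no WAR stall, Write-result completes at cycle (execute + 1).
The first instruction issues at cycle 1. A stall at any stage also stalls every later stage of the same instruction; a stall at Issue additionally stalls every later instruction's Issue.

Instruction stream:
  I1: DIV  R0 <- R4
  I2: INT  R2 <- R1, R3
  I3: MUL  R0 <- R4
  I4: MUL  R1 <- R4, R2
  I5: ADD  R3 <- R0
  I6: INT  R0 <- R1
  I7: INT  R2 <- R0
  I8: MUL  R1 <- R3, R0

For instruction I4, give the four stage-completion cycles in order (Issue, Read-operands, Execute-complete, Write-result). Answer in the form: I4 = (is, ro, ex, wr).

  I1 | 1 | 2 | 10 | 11
  I2 | 2 | 3 | 4 | 5
  I3 | 12 | 13 | 17 | 18   WAW R0: wait I1 write@11
  I4 | 19 | 20 | 24 | 25   struct: MUL busy until I3 writes@18
  I5 | 20 | 21 | 23 | 24
  I6 | 21 | 26 | 27 | 28   RAW R1: wait I4 write@25
  I7 | 29 | 30 | 31 | 32   struct: INT busy until I6 writes@28
  I8 | 30 | 31 | 35 | 36

I4 = (19, 20, 24, 25)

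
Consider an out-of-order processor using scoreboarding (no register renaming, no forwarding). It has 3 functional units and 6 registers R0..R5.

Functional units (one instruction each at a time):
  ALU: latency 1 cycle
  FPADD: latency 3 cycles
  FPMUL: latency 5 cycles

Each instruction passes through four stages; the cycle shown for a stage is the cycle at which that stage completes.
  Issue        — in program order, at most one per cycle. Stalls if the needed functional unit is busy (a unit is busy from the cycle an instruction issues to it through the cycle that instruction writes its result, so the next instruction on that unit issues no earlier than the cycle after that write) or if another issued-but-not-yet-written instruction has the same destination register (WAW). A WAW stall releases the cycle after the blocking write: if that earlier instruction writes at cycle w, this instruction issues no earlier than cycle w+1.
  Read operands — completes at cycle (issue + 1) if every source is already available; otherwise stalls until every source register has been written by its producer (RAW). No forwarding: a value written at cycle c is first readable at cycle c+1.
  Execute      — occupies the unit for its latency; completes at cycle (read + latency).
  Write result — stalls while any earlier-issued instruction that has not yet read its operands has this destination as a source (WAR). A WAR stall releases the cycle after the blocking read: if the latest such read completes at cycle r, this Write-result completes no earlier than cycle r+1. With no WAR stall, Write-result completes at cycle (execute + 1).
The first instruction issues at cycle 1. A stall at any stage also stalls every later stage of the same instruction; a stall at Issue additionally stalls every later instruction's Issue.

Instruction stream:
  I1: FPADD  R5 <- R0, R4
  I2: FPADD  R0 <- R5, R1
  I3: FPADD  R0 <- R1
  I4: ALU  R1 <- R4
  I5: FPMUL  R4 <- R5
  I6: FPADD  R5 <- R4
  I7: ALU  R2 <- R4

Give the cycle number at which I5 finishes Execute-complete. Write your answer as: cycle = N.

cycle = 21

I1: IS=1 RO=2 EX=5 WR=6
I2: IS=7 RO=8 EX=11 WR=12  [struct: FPADD busy until I1 writes@6]
I3: IS=13 RO=14 EX=17 WR=18  [struct: FPADD busy until I2 writes@12]
I4: IS=14 RO=15 EX=16 WR=17
I5: IS=15 RO=16 EX=21 WR=22
I6: IS=19 RO=23 EX=26 WR=27  [struct: FPADD busy until I3 writes@18; RAW R4: wait I5 write@22]
I7: IS=20 RO=23 EX=24 WR=25  [RAW R4: wait I5 write@22]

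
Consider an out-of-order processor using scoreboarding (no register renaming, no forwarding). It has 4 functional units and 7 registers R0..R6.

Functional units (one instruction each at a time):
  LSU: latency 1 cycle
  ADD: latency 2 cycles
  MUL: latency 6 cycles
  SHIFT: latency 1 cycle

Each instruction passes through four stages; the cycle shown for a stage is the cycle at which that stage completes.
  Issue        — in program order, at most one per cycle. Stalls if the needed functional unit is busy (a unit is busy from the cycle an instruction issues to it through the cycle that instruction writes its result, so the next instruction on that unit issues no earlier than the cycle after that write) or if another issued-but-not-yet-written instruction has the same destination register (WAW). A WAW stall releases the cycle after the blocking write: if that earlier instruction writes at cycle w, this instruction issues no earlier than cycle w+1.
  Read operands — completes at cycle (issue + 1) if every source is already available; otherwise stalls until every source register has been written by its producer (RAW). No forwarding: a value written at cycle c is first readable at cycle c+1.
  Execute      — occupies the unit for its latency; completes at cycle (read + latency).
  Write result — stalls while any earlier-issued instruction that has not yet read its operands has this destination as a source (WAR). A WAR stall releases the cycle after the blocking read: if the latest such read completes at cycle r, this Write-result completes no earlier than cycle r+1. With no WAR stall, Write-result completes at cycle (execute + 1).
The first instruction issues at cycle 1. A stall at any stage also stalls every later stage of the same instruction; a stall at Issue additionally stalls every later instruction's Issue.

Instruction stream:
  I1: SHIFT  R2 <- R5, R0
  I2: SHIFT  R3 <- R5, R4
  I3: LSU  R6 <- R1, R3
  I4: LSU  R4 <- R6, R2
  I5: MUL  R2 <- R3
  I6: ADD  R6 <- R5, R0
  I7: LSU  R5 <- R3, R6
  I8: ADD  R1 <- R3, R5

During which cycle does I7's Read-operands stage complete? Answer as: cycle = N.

cycle = 19

I1 -> (1, 2, 3, 4)
I2 -> (5, 6, 7, 8)  // struct: SHIFT busy until I1 writes@4
I3 -> (6, 9, 10, 11)  // RAW R3: wait I2 write@8
I4 -> (12, 13, 14, 15)  // struct: LSU busy until I3 writes@11
I5 -> (13, 14, 20, 21)
I6 -> (14, 15, 17, 18)
I7 -> (16, 19, 20, 21)  // struct: LSU busy until I4 writes@15, RAW R6: wait I6 write@18
I8 -> (19, 22, 24, 25)  // struct: ADD busy until I6 writes@18, RAW R5: wait I7 write@21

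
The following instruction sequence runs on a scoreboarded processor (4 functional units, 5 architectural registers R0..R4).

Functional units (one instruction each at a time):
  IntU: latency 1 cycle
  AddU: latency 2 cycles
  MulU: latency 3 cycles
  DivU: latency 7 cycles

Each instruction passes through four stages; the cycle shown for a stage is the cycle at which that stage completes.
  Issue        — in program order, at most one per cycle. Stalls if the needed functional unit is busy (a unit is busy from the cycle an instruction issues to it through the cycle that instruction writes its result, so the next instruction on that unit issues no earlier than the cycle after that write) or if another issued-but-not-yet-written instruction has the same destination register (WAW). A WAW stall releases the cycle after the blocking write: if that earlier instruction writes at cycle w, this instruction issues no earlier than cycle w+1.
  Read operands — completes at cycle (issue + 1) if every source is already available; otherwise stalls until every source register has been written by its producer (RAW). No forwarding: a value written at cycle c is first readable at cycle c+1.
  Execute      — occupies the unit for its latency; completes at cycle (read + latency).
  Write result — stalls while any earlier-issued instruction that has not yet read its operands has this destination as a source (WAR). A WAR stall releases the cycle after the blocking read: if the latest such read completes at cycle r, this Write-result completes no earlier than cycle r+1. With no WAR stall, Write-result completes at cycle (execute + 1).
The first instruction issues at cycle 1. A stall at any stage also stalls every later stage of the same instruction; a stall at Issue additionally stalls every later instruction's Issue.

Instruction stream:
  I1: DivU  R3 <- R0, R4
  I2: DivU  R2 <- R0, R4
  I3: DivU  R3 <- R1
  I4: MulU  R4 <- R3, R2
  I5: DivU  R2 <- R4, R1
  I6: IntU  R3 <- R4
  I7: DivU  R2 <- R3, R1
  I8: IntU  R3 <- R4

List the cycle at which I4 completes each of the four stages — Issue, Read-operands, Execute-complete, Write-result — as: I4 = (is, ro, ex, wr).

1) issue 1, read 2, done 9, write 10
2) issue 11, read 12, done 19, write 20  <struct: DivU busy until I1 writes@10>
3) issue 21, read 22, done 29, write 30  <struct: DivU busy until I2 writes@20>
4) issue 22, read 31, done 34, write 35  <RAW R3: wait I3 write@30>
5) issue 31, read 36, done 43, write 44  <struct: DivU busy until I3 writes@30 / RAW R4: wait I4 write@35>
6) issue 32, read 36, done 37, write 38  <RAW R4: wait I4 write@35>
7) issue 45, read 46, done 53, write 54  <struct: DivU busy until I5 writes@44>
8) issue 46, read 47, done 48, write 49

I4 = (22, 31, 34, 35)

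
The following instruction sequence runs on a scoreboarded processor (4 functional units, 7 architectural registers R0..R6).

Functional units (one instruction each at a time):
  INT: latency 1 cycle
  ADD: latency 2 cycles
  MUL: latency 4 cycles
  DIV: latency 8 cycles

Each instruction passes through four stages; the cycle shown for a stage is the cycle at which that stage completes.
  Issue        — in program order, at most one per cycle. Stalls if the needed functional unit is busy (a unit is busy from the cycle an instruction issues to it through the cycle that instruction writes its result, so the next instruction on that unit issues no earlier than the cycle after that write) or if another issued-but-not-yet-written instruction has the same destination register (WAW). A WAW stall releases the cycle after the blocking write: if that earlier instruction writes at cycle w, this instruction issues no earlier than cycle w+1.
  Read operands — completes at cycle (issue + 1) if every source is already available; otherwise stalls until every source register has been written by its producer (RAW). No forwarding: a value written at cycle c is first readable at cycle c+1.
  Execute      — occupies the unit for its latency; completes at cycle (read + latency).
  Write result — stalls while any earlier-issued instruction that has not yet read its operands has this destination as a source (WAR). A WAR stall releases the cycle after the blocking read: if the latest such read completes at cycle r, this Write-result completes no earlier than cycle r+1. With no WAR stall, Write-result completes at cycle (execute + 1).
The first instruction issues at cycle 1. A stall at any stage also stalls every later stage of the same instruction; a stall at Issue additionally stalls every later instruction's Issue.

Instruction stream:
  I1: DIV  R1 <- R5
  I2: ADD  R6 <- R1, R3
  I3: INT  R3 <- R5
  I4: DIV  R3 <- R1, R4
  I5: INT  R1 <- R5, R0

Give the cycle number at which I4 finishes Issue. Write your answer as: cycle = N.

cycle = 14

c1: issue I1 (DIV)
c2: I1 read-ops · issue I2 (ADD)
c3: issue I3 (INT)
c4: I3 read-ops
c5: I3 finished on INT
c10: I1 finished on DIV
c11: I1→R1
c12: I2 read-ops
c13: I3→R3
c14: I2 finished on ADD · issue I4 (DIV)
c15: I2→R6 · I4 read-ops · issue I5 (INT)
c16: I5 read-ops
c17: I5 finished on INT
c18: I5→R1
c23: I4 finished on DIV
c24: I4→R3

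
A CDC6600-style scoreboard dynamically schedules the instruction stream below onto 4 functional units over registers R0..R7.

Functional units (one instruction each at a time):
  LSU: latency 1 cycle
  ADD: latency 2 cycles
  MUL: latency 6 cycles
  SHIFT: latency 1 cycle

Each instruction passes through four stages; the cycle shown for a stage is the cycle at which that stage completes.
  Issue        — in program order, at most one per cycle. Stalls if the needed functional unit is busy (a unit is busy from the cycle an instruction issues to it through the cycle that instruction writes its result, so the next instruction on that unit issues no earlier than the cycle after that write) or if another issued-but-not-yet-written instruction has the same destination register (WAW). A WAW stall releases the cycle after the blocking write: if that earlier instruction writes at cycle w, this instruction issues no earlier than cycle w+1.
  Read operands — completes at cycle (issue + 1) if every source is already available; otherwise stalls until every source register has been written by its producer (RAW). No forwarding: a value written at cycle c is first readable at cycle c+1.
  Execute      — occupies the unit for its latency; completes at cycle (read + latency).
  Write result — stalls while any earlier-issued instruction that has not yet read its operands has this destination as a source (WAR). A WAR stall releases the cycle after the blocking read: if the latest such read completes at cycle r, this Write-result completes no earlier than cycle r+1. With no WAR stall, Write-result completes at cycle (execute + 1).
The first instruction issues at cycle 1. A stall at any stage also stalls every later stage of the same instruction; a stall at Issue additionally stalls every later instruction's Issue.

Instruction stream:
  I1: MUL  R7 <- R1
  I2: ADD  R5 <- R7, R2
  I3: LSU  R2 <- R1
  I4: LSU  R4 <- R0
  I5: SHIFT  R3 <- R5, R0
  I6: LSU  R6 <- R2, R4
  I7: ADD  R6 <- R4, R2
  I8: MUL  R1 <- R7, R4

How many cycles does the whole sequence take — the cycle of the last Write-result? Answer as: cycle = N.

cycle = 29

I1  is:1  ro:2  ex:8  wr:9
I2  is:2  ro:10  ex:12  wr:13  — RAW R7: wait I1 write@9
I3  is:3  ro:4  ex:5  wr:11  — WAR R2: wait I2 read@10
I4  is:12  ro:13  ex:14  wr:15  — struct: LSU busy until I3 writes@11
I5  is:13  ro:14  ex:15  wr:16
I6  is:16  ro:17  ex:18  wr:19  — struct: LSU busy until I4 writes@15
I7  is:20  ro:21  ex:23  wr:24  — WAW R6: wait I6 write@19
I8  is:21  ro:22  ex:28  wr:29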